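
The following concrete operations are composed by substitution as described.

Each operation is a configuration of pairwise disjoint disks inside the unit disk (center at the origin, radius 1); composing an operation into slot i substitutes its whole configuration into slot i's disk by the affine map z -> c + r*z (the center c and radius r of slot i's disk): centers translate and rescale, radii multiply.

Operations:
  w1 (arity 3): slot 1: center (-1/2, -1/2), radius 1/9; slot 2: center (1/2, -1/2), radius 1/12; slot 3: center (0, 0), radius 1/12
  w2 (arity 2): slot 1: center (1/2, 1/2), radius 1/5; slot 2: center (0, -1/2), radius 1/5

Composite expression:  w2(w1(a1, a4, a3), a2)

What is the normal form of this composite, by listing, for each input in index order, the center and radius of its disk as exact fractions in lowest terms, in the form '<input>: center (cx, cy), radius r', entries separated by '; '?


a1: center (2/5, 2/5), radius 1/45; a2: center (0, -1/2), radius 1/5; a3: center (1/2, 1/2), radius 1/60; a4: center (3/5, 2/5), radius 1/60

Follow each a-input down from w2: c' goes to c + r*c', radius to r*r'.
input a1: composing its 2 substitution steps yields center (2/5, 2/5), radius 1/45
input a4: composing its 2 substitution steps yields center (3/5, 2/5), radius 1/60
input a3: composing its 2 substitution steps yields center (1/2, 1/2), radius 1/60
input a2: composing its 1 substitution step yields center (0, -1/2), radius 1/5


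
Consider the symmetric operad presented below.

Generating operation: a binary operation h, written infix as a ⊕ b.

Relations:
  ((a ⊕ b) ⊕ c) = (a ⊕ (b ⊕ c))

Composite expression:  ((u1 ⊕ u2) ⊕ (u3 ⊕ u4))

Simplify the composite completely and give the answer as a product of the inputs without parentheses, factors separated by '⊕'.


u1 ⊕ u2 ⊕ u3 ⊕ u4


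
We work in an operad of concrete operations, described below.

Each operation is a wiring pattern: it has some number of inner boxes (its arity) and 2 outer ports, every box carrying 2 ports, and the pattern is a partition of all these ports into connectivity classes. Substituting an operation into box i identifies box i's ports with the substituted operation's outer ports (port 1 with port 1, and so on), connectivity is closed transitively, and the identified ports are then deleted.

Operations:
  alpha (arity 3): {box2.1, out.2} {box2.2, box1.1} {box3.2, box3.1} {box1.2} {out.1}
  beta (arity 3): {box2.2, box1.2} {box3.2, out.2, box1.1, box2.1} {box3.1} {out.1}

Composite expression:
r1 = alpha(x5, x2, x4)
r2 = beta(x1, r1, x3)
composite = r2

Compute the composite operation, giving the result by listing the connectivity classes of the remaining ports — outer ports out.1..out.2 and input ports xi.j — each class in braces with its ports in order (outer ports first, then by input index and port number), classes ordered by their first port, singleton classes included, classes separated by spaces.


{out.1} {out.2, x1.1, x3.2} {x1.2, x2.1} {x2.2, x5.1} {x3.1} {x4.1, x4.2} {x5.2}


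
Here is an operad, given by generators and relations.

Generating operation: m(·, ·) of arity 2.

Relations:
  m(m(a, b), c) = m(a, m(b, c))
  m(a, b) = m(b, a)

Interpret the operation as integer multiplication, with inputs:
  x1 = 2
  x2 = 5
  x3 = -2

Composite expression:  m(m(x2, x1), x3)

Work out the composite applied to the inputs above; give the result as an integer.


-20

m(x2, x1) = 10
m(m(x2, x1), x3) = -20


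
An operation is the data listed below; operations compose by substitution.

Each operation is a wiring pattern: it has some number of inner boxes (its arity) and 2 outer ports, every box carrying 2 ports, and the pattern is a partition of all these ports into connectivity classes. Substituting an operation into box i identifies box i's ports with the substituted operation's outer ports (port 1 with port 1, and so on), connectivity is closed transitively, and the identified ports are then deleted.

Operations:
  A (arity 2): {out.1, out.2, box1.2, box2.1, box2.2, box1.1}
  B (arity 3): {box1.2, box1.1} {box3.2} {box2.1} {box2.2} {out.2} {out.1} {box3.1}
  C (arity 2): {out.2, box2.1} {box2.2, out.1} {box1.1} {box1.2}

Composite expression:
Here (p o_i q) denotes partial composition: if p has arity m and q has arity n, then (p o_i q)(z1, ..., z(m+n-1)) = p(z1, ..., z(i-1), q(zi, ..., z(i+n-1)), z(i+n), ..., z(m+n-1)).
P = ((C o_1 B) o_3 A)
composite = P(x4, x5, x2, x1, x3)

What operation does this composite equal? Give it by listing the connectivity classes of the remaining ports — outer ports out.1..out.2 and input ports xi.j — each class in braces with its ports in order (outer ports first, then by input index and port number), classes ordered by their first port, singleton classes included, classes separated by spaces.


{out.1, x3.2} {out.2, x3.1} {x1.1, x1.2, x2.1, x2.2} {x4.1, x4.2} {x5.1} {x5.2}

Substituting into C glues patterns; closure does the rest.
after A, the pattern on (x2, x1) reads {out.1, out.2, x1.1, x1.2, x2.1, x2.2} (out.j = its outer ports)
after B, the pattern on (x4, x5, x2, x1) reads {out.1} {out.2} {x1.1, x1.2, x2.1, x2.2} {x4.1, x4.2} {x5.1} {x5.2} (out.j = its outer ports)
after C, the pattern on (x4, x5, x2, x1, x3) reads {out.1, x3.2} {out.2, x3.1} {x1.1, x1.2, x2.1, x2.2} {x4.1, x4.2} {x5.1} {x5.2} (out.j = its outer ports)


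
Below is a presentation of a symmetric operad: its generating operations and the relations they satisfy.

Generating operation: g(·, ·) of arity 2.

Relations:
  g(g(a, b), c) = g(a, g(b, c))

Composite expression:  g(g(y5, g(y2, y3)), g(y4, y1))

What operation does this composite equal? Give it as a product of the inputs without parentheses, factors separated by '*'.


y5 * y2 * y3 * y4 * y1

Under associativity of g, the answer is the y's in reading order.
g(y2, y3) linearizes to y2 * y3
g(y5, g(y2, y3)) linearizes to y5 * y2 * y3
g(y4, y1) linearizes to y4 * y1
g(g(y5, g(y2, y3)), g(y4, y1)) linearizes to y5 * y2 * y3 * y4 * y1


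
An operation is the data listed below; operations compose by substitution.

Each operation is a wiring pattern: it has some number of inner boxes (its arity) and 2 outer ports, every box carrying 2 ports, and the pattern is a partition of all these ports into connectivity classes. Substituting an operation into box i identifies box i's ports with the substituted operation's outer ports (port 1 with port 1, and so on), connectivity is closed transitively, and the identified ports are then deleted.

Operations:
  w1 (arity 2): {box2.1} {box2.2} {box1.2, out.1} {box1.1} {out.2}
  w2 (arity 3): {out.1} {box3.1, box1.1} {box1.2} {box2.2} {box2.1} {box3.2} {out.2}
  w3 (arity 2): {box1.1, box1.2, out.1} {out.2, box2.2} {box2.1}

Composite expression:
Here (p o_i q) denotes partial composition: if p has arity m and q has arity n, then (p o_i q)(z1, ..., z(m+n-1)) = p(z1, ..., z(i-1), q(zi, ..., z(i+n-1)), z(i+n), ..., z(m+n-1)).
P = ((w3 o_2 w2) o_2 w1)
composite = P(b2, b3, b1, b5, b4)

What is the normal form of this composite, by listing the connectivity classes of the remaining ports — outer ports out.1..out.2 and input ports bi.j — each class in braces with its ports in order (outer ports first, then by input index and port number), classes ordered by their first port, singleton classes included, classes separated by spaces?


{out.1, b2.1, b2.2} {out.2} {b1.1} {b1.2} {b3.1} {b3.2, b4.1} {b4.2} {b5.1} {b5.2}

After gluing at w3, chains via deleted ports link the b-ports.
stage w1: inputs (b3, b1), connectivity {out.1, b3.2} {out.2} {b1.1} {b1.2} {b3.1}, out.j its boundary
stage w2: inputs (b3, b1, b5, b4), connectivity {out.1} {out.2} {b1.1} {b1.2} {b3.1} {b3.2, b4.1} {b4.2} {b5.1} {b5.2}, out.j its boundary
stage w3: inputs (b2, b3, b1, b5, b4), connectivity {out.1, b2.1, b2.2} {out.2} {b1.1} {b1.2} {b3.1} {b3.2, b4.1} {b4.2} {b5.1} {b5.2}, out.j its boundary


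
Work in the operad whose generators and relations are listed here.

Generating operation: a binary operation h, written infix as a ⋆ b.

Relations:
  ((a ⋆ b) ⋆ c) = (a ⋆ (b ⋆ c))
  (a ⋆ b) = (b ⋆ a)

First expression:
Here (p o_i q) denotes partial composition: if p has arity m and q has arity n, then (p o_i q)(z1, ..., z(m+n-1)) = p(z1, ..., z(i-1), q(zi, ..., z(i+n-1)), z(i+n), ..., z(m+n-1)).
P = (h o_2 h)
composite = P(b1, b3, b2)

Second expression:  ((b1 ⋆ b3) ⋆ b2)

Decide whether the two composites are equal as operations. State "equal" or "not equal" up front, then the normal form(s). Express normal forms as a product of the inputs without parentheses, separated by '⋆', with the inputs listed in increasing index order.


equal: each reduces to b1 ⋆ b2 ⋆ b3

Normal form of the first expression: b1 ⋆ b2 ⋆ b3
Normal form of the second expression: b1 ⋆ b2 ⋆ b3
Same normal form: equal.


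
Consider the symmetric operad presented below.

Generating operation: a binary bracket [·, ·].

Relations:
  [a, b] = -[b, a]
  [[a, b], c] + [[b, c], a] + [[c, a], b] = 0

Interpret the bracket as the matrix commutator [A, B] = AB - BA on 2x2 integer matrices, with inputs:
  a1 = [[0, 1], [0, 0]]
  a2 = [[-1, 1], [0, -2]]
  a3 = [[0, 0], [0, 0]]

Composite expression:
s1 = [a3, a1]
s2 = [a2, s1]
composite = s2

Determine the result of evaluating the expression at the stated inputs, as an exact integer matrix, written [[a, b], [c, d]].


[[0, 0], [0, 0]]

[a3, a1] = [[0, 0], [0, 0]]
[a2, [a3, a1]] = [[0, 0], [0, 0]]


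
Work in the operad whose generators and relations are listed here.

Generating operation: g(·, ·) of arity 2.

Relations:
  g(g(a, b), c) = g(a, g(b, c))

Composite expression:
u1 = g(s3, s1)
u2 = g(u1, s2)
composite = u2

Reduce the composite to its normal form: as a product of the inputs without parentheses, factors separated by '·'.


s3 · s1 · s2

Under associativity of g, the answer is the s's in reading order.
g(s3, s1) collapses to s3 · s1
g(g(s3, s1), s2) collapses to s3 · s1 · s2


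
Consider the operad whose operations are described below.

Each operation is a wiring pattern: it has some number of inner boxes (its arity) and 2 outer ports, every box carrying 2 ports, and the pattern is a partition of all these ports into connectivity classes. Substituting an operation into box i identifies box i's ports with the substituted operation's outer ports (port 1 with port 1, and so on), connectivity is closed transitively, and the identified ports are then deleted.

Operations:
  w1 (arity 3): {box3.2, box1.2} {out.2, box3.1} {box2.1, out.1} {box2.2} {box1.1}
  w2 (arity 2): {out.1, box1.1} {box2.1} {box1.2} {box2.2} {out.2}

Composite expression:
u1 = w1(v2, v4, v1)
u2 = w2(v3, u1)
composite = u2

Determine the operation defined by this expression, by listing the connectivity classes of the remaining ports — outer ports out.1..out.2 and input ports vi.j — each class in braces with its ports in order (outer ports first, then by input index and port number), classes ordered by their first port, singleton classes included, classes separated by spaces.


{out.1, v3.1} {out.2} {v1.1} {v1.2, v2.2} {v2.1} {v3.2} {v4.1} {v4.2}

Reachability decides: close wires over w2-identified ports.
after w1, the pattern on (v2, v4, v1) reads {out.1, v4.1} {out.2, v1.1} {v1.2, v2.2} {v2.1} {v4.2} (out.j = its outer ports)
after w2, the pattern on (v3, v2, v4, v1) reads {out.1, v3.1} {out.2} {v1.1} {v1.2, v2.2} {v2.1} {v3.2} {v4.1} {v4.2} (out.j = its outer ports)


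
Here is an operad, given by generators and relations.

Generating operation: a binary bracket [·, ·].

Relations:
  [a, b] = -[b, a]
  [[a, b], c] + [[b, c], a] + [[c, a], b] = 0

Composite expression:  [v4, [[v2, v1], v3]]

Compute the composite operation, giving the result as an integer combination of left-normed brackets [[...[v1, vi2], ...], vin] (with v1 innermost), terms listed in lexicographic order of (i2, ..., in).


[[[v1, v2], v3], v4]

Left-normed coefficients sit on the v1-initial expansion words.
Composite bracket: [v4, [[v2, v1], v3]]
Full expansion: 8 signed words from ab - ba (2^3 = 8).
Words beginning with v1 determine it all:
  word v1v2v3v4 has sign +1, contributing +[[[v1, v2], v3], v4]


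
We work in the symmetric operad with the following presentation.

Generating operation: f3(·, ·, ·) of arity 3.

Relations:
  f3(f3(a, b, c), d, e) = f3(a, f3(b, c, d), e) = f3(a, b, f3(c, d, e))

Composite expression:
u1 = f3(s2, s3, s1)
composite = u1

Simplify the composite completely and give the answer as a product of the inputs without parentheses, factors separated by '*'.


The f3-tree's shape is irrelevant; the s-reading-order decides.
f3(s2, s3, s1) flattens to s2 * s3 * s1

s2 * s3 * s1


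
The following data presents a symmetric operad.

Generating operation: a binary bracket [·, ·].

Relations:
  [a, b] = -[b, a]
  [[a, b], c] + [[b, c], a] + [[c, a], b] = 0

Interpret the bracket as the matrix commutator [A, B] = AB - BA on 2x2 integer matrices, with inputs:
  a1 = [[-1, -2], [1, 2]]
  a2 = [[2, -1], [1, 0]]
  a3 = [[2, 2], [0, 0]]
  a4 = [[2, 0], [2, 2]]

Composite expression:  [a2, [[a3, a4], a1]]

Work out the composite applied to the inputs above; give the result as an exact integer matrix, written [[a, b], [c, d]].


[[12, -48], [-24, -12]]

[a3, a4] = [[4, 0], [-4, -4]]
[[a3, a4], a1] = [[-8, -16], [4, 8]]
[a2, [[a3, a4], a1]] = [[12, -48], [-24, -12]]


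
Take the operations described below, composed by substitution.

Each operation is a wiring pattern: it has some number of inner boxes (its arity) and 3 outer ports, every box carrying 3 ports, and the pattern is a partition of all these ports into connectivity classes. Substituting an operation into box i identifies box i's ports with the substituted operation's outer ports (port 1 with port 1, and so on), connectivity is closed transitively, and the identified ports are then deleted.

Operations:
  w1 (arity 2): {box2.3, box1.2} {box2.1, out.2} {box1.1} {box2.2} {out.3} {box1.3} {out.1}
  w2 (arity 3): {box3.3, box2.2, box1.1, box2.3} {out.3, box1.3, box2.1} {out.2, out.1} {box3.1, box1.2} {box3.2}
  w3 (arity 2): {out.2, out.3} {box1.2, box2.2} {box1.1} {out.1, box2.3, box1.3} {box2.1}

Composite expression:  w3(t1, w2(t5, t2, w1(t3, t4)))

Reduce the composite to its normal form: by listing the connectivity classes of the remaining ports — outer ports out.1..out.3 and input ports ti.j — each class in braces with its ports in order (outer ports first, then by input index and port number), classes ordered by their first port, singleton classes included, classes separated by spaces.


{out.1, t1.3, t2.1, t5.3} {out.2, out.3} {t1.1} {t1.2} {t2.2, t2.3, t5.1} {t3.1} {t3.2, t4.3} {t3.3} {t4.1} {t4.2} {t5.2}

Connectivity passes through glued w3-boundaries; trace each wire chain.
composing w1 on (t3, t4), with out.j its own outer ports: {out.1} {out.2, t4.1} {out.3} {t3.1} {t3.2, t4.3} {t3.3} {t4.2}
composing w2 on (t5, t2, t3, t4), with out.j its own outer ports: {out.1, out.2} {out.3, t2.1, t5.3} {t2.2, t2.3, t5.1} {t3.1} {t3.2, t4.3} {t3.3} {t4.1} {t4.2} {t5.2}
composing w3 on (t1, t5, t2, t3, t4), with out.j its own outer ports: {out.1, t1.3, t2.1, t5.3} {out.2, out.3} {t1.1} {t1.2} {t2.2, t2.3, t5.1} {t3.1} {t3.2, t4.3} {t3.3} {t4.1} {t4.2} {t5.2}


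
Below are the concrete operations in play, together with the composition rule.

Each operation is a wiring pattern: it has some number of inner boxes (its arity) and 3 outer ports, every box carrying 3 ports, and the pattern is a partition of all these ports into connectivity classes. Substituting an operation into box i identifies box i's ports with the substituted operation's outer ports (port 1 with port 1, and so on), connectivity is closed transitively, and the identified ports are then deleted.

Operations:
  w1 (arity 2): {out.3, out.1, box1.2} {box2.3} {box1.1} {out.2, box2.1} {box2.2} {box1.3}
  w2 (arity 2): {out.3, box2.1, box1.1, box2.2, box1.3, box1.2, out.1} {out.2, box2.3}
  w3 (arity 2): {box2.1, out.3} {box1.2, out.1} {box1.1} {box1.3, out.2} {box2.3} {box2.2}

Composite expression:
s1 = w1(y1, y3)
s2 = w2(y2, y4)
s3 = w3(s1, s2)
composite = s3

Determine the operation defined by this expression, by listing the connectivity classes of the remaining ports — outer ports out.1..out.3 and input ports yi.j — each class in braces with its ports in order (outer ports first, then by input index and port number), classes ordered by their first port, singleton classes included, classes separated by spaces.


{out.1, y3.1} {out.2, y1.2} {out.3, y2.1, y2.2, y2.3, y4.1, y4.2} {y1.1} {y1.3} {y3.2} {y3.3} {y4.3}

Substituting into w3 glues patterns; closure does the rest.
through w1, on inputs (y1, y3): {out.1, out.3, y1.2} {out.2, y3.1} {y1.1} {y1.3} {y3.2} {y3.3} (out.j = stage outer ports)
through w2, on inputs (y2, y4): {out.1, out.3, y2.1, y2.2, y2.3, y4.1, y4.2} {out.2, y4.3} (out.j = stage outer ports)
through w3, on inputs (y1, y3, y2, y4): {out.1, y3.1} {out.2, y1.2} {out.3, y2.1, y2.2, y2.3, y4.1, y4.2} {y1.1} {y1.3} {y3.2} {y3.3} {y4.3} (out.j = stage outer ports)


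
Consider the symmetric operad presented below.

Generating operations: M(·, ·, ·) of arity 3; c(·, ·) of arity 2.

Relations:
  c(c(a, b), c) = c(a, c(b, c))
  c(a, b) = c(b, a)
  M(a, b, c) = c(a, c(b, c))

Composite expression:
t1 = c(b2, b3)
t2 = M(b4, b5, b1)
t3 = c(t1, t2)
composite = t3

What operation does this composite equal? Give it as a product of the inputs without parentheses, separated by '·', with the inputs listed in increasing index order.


b1 · b2 · b3 · b4 · b5

Any arrangement under c is one operation, so sort the b-inputs.
c(b2, b3) spells out as b2 · b3
M(b4, b5, b1) spells out as b4 · b5 · b1
c(c(b2, b3), M(b4, b5, b1)) spells out as b2 · b3 · b4 · b5 · b1
sorting the factors by input index: b1 · b2 · b3 · b4 · b5


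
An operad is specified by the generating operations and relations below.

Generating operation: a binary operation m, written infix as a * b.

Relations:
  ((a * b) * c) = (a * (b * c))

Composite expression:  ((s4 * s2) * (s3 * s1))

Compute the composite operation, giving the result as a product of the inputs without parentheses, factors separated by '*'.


The m-tree's shape is irrelevant; the s-reading-order decides.
(s4 * s2) collapses to s4 * s2
(s3 * s1) collapses to s3 * s1
((s4 * s2) * (s3 * s1)) collapses to s4 * s2 * s3 * s1

s4 * s2 * s3 * s1


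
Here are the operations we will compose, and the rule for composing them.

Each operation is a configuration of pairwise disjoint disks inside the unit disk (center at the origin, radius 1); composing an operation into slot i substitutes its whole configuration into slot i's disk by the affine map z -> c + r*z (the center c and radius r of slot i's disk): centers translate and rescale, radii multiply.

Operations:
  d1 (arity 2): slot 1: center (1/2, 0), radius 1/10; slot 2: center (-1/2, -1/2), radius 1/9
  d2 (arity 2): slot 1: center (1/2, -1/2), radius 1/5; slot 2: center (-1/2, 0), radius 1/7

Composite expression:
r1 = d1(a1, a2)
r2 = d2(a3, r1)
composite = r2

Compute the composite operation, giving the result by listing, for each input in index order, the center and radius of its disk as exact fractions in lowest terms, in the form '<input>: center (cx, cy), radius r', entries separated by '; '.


a1: center (-3/7, 0), radius 1/70; a2: center (-4/7, -1/14), radius 1/63; a3: center (1/2, -1/2), radius 1/5

Only the slot chain above each a matters under d2; compose those maps.
input a3: composing its 1 substitution step yields center (1/2, -1/2), radius 1/5
input a1: composing its 2 substitution steps yields center (-3/7, 0), radius 1/70
input a2: composing its 2 substitution steps yields center (-4/7, -1/14), radius 1/63


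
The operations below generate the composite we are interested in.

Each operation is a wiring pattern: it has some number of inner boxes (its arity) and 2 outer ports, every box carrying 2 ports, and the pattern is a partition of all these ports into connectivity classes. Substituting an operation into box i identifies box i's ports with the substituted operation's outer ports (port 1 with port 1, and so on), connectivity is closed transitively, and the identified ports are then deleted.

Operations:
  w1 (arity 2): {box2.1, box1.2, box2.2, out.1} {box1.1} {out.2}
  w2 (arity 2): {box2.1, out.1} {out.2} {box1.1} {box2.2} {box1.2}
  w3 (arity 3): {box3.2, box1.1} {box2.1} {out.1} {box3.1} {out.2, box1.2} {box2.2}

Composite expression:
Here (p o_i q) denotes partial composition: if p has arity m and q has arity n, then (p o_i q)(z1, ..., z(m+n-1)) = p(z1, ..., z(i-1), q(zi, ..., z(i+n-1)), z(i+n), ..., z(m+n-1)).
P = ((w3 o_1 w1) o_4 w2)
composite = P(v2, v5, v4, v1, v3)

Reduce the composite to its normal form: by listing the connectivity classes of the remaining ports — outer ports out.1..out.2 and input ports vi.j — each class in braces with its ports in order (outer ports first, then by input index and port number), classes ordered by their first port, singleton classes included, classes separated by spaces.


After gluing at w3, chains via deleted ports link the v-ports.
composing w1 on (v2, v5), with out.j its own outer ports: {out.1, v2.2, v5.1, v5.2} {out.2} {v2.1}
composing w2 on (v1, v3), with out.j its own outer ports: {out.1, v3.1} {out.2} {v1.1} {v1.2} {v3.2}
composing w3 on (v2, v5, v4, v1, v3), with out.j its own outer ports: {out.1} {out.2} {v1.1} {v1.2} {v2.1} {v2.2, v5.1, v5.2} {v3.1} {v3.2} {v4.1} {v4.2}

{out.1} {out.2} {v1.1} {v1.2} {v2.1} {v2.2, v5.1, v5.2} {v3.1} {v3.2} {v4.1} {v4.2}


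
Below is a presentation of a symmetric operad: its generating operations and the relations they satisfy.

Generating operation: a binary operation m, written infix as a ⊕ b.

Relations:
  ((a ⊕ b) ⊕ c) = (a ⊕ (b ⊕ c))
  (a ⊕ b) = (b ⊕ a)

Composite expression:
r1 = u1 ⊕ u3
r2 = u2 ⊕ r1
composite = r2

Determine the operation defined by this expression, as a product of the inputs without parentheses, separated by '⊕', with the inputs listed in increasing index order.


u1 ⊕ u2 ⊕ u3

Key point: m commutes, so take the u-inputs in any fixed order.
(u1 ⊕ u3) flattens to u1 ⊕ u3
(u2 ⊕ (u1 ⊕ u3)) flattens to u2 ⊕ u1 ⊕ u3
sorting the factors by input index: u1 ⊕ u2 ⊕ u3


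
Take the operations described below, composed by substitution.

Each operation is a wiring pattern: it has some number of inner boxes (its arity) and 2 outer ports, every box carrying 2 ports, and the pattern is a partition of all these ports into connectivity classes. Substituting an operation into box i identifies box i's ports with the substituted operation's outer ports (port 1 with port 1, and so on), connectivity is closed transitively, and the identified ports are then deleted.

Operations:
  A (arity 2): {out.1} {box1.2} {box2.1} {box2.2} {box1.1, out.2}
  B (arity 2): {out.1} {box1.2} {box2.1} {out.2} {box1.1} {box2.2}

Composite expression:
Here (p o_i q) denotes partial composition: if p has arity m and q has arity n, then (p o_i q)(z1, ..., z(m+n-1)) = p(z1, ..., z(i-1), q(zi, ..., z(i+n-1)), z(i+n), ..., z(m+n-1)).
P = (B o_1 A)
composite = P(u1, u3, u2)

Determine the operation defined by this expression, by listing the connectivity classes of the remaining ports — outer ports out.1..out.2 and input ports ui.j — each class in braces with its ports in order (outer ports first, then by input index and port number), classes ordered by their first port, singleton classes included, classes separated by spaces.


{out.1} {out.2} {u1.1} {u1.2} {u2.1} {u2.2} {u3.1} {u3.2}

After gluing at B, chains via deleted ports link the u-ports.
stage A: inputs (u1, u3), connectivity {out.1} {out.2, u1.1} {u1.2} {u3.1} {u3.2}, out.j its boundary
stage B: inputs (u1, u3, u2), connectivity {out.1} {out.2} {u1.1} {u1.2} {u2.1} {u2.2} {u3.1} {u3.2}, out.j its boundary


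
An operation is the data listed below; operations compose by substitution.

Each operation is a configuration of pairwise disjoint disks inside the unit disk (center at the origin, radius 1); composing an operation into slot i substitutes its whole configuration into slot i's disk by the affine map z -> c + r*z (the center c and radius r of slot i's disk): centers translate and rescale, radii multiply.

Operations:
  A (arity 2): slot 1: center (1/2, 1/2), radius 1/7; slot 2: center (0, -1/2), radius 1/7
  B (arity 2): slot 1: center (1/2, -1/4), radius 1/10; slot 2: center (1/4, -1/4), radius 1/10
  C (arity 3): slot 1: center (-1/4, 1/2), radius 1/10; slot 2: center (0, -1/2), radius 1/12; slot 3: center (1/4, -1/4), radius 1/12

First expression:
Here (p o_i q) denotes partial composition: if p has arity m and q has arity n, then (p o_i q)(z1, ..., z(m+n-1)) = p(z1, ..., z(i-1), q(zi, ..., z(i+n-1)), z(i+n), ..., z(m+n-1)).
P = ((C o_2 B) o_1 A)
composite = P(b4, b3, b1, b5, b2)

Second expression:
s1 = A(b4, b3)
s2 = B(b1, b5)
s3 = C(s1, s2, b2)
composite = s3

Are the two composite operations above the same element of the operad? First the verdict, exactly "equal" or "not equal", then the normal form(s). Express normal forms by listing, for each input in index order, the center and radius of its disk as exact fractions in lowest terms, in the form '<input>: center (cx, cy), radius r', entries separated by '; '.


equal — both sides give b1: center (1/24, -25/48), radius 1/120; b2: center (1/4, -1/4), radius 1/12; b3: center (-1/4, 9/20), radius 1/70; b4: center (-1/5, 11/20), radius 1/70; b5: center (1/48, -25/48), radius 1/120

The first expression, normalized: b1: center (1/24, -25/48), radius 1/120; b2: center (1/4, -1/4), radius 1/12; b3: center (-1/4, 9/20), radius 1/70; b4: center (-1/5, 11/20), radius 1/70; b5: center (1/48, -25/48), radius 1/120
The second expression, normalized: b1: center (1/24, -25/48), radius 1/120; b2: center (1/4, -1/4), radius 1/12; b3: center (-1/4, 9/20), radius 1/70; b4: center (-1/5, 11/20), radius 1/70; b5: center (1/48, -25/48), radius 1/120
Same normal form: equal.


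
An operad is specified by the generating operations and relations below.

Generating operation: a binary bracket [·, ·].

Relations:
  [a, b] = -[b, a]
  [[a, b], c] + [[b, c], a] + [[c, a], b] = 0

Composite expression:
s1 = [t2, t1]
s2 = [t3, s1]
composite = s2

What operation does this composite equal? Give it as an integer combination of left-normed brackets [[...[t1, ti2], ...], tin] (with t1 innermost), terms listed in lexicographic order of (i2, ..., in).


A multilinear Lie element is pinned by t1-initial words (t1 innermost).
Composite bracket: [t3, [t2, t1]]
Under [a, b] = ab - ba we get 4 signed associative words (2^2 = 4).
Collect the words opening with t1:
  t1t2t3 appears with sign +1, giving the term +[[t1, t2], t3]

[[t1, t2], t3]


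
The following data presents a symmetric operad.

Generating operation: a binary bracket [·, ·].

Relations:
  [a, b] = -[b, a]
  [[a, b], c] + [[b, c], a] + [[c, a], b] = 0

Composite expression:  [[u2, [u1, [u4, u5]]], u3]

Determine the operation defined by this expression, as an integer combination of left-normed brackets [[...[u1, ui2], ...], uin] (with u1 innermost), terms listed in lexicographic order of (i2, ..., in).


-[[[[u1, u4], u5], u2], u3] + [[[[u1, u5], u4], u2], u3]

Expand each bracket as ab - ba; the u1-initial words give the coefficients.
Composite bracket: [[u2, [u1, [u4, u5]]], u3]
Full expansion: 16 signed words from ab - ba (2^4 = 16).
Only words starting with u1 matter:
  u1u4u5u2u3 (sign -1) contributes -[[[[u1, u4], u5], u2], u3]
  u1u5u4u2u3 (sign +1) contributes +[[[[u1, u5], u4], u2], u3]


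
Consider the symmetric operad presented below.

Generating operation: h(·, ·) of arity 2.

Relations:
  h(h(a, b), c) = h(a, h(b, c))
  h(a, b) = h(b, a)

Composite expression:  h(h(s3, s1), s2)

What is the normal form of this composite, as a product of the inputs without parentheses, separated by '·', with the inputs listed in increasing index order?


s1 · s2 · s3

Shape and order are irrelevant to h; the s-input set decides.
h(s3, s1) collapses to s3 · s1
h(h(s3, s1), s2) collapses to s3 · s1 · s2
sorting the factors by input index: s1 · s2 · s3


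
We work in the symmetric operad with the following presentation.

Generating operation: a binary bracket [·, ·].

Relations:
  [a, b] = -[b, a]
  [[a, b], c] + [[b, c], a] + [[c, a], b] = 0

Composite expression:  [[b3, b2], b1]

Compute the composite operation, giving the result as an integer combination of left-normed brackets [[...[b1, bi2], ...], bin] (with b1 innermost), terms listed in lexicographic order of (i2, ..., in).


Skip Jacobi rewriting: expand, keep b1-initial words, read off terms.
Composite bracket: [[b3, b2], b1]
Full expansion: 4 signed words from ab - ba (2^2 = 4).
Keep just the words that open with b1:
  word b1b2b3 has sign +1, contributing +[[b1, b2], b3]
  word b1b3b2 has sign -1, contributing -[[b1, b3], b2]

[[b1, b2], b3] - [[b1, b3], b2]


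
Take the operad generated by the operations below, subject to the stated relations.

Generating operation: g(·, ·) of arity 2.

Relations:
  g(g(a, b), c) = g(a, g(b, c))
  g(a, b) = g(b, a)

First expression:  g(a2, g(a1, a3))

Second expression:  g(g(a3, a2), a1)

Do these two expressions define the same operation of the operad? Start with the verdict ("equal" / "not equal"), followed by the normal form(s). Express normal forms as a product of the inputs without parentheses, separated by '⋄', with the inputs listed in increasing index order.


Reducing the first expression gives a1 ⋄ a2 ⋄ a3
Reducing the second expression gives a1 ⋄ a2 ⋄ a3
Identical normal forms: equal.

equal; both compose to a1 ⋄ a2 ⋄ a3


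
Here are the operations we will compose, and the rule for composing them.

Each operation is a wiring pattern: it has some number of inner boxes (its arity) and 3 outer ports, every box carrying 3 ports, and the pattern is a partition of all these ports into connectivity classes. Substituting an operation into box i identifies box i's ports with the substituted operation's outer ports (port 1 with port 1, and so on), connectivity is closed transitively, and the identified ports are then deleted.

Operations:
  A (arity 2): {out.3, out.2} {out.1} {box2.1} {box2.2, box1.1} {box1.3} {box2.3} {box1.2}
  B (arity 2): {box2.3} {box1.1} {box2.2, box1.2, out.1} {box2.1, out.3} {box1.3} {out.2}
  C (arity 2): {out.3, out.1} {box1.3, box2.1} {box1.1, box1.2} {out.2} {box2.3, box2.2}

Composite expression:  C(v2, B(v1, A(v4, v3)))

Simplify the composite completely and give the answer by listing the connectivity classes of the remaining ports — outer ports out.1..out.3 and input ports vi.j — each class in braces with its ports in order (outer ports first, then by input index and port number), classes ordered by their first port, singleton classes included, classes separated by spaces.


{out.1, out.3} {out.2} {v1.1} {v1.2, v2.3} {v1.3} {v2.1, v2.2} {v3.1} {v3.2, v4.1} {v3.3} {v4.2} {v4.3}

Connectivity passes through glued C-boundaries; trace each wire chain.
the subtree at A composes to {out.1} {out.2, out.3} {v3.1} {v3.2, v4.1} {v3.3} {v4.2} {v4.3} on (v4, v3); out.j = own outer ports
the subtree at B composes to {out.1, v1.2} {out.2} {out.3} {v1.1} {v1.3} {v3.1} {v3.2, v4.1} {v3.3} {v4.2} {v4.3} on (v1, v4, v3); out.j = own outer ports
the subtree at C composes to {out.1, out.3} {out.2} {v1.1} {v1.2, v2.3} {v1.3} {v2.1, v2.2} {v3.1} {v3.2, v4.1} {v3.3} {v4.2} {v4.3} on (v2, v1, v4, v3); out.j = own outer ports


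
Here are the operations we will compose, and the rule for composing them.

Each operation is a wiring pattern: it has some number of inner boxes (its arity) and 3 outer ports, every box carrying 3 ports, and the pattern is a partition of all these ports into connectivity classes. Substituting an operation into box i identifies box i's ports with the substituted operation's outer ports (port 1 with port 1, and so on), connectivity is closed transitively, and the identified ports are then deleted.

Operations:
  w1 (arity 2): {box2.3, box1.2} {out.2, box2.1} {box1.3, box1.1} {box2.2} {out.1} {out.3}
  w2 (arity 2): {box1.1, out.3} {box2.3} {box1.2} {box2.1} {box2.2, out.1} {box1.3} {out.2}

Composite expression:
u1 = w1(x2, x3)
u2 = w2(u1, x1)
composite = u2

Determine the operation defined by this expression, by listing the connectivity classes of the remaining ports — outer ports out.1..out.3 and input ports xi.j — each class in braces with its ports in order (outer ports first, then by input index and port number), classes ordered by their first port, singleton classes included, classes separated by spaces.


{out.1, x1.2} {out.2} {out.3} {x1.1} {x1.3} {x2.1, x2.3} {x2.2, x3.3} {x3.1} {x3.2}

Two ports join when wires chain via w2-identified ports.
composing w1 on (x2, x3), with out.j its own outer ports: {out.1} {out.2, x3.1} {out.3} {x2.1, x2.3} {x2.2, x3.3} {x3.2}
composing w2 on (x2, x3, x1), with out.j its own outer ports: {out.1, x1.2} {out.2} {out.3} {x1.1} {x1.3} {x2.1, x2.3} {x2.2, x3.3} {x3.1} {x3.2}


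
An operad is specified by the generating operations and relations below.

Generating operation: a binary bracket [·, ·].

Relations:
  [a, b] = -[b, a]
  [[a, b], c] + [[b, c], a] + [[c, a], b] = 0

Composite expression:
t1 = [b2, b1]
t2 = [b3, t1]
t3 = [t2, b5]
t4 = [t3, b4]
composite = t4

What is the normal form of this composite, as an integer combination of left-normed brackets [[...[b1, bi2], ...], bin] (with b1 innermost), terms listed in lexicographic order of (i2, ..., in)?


Skip Jacobi rewriting: expand, keep b1-initial words, read off terms.
Composite bracket: [[[b3, [b2, b1]], b5], b4]
Expanding via [a, b] = ab - ba: 16 signed words (2^4 = 16).
Coefficients come from the b1-initial words:
  word b1b2b3b5b4 has sign +1, contributing +[[[[b1, b2], b3], b5], b4]

[[[[b1, b2], b3], b5], b4]


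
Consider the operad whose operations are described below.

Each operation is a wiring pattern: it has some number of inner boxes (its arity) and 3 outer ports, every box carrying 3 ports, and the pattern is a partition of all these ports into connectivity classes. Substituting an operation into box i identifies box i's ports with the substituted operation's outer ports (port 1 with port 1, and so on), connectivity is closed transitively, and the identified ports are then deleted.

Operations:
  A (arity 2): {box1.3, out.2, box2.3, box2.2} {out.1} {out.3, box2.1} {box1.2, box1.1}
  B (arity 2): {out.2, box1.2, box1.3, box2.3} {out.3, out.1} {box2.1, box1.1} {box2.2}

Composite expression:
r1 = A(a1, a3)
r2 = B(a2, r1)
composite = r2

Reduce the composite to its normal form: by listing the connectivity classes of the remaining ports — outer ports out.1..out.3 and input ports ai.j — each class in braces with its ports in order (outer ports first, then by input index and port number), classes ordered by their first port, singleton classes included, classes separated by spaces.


{out.1, out.3} {out.2, a2.2, a2.3, a3.1} {a1.1, a1.2} {a1.3, a3.2, a3.3} {a2.1}

Reachability decides: close wires over B-identified ports.
A over (a1, a3) gives {out.1} {out.2, a1.3, a3.2, a3.3} {out.3, a3.1} {a1.1, a1.2}, out.j being that stage's outer ports
B over (a2, a1, a3) gives {out.1, out.3} {out.2, a2.2, a2.3, a3.1} {a1.1, a1.2} {a1.3, a3.2, a3.3} {a2.1}, out.j being that stage's outer ports


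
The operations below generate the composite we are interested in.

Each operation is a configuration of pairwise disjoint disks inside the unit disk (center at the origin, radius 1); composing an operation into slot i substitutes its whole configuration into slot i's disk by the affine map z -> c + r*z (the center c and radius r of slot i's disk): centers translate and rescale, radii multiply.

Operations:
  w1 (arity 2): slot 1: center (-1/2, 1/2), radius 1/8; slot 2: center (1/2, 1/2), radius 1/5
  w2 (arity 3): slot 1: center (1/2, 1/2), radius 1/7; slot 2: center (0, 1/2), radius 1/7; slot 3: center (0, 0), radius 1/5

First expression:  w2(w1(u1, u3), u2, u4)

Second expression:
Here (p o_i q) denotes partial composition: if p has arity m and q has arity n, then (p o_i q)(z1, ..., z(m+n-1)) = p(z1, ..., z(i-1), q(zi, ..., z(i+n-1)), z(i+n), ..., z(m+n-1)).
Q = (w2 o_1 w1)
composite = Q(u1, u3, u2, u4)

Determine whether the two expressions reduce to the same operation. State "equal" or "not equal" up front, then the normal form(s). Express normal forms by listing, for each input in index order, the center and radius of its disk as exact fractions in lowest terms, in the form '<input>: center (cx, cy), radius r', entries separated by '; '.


equal; both compose to u1: center (3/7, 4/7), radius 1/56; u2: center (0, 1/2), radius 1/7; u3: center (4/7, 4/7), radius 1/35; u4: center (0, 0), radius 1/5

In normal form, the first expression is u1: center (3/7, 4/7), radius 1/56; u2: center (0, 1/2), radius 1/7; u3: center (4/7, 4/7), radius 1/35; u4: center (0, 0), radius 1/5
In normal form, the second expression is u1: center (3/7, 4/7), radius 1/56; u2: center (0, 1/2), radius 1/7; u3: center (4/7, 4/7), radius 1/35; u4: center (0, 0), radius 1/5
Both agree, so they are equal.


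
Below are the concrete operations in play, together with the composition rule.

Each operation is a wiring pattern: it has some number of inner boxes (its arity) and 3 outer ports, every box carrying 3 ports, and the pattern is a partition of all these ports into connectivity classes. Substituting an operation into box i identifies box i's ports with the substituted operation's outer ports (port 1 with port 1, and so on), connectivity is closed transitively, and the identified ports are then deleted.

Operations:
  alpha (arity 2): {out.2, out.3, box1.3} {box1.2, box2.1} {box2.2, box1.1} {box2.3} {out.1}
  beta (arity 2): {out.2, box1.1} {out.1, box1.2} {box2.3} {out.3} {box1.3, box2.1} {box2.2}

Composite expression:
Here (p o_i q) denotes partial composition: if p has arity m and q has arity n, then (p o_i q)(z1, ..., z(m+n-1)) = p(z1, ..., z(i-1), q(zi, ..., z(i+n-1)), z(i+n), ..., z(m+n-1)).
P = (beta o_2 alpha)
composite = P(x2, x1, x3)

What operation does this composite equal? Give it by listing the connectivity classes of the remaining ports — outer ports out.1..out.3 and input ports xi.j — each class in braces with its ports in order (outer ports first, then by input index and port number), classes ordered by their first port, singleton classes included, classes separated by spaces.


{out.1, x2.2} {out.2, x2.1} {out.3} {x1.1, x3.2} {x1.2, x3.1} {x1.3} {x2.3} {x3.3}

After gluing at beta, chains via deleted ports link the x-ports.
alpha over (x1, x3) gives {out.1} {out.2, out.3, x1.3} {x1.1, x3.2} {x1.2, x3.1} {x3.3}, out.j being that stage's outer ports
beta over (x2, x1, x3) gives {out.1, x2.2} {out.2, x2.1} {out.3} {x1.1, x3.2} {x1.2, x3.1} {x1.3} {x2.3} {x3.3}, out.j being that stage's outer ports


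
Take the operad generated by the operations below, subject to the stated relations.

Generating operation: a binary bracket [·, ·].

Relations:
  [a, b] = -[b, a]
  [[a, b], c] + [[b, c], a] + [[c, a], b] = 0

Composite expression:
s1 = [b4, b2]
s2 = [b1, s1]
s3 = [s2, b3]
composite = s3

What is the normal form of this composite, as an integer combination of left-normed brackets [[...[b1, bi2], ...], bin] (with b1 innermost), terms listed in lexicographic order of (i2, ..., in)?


-[[[b1, b2], b4], b3] + [[[b1, b4], b2], b3]

Skip Jacobi rewriting: expand, keep b1-initial words, read off terms.
Composite bracket: [[b1, [b4, b2]], b3]
Expanding via [a, b] = ab - ba: 8 signed words (2^3 = 8).
Coefficients come from the b1-initial words:
  the word b1b2b4b3 carries sign -1 and contributes -[[[b1, b2], b4], b3]
  the word b1b4b2b3 carries sign +1 and contributes +[[[b1, b4], b2], b3]


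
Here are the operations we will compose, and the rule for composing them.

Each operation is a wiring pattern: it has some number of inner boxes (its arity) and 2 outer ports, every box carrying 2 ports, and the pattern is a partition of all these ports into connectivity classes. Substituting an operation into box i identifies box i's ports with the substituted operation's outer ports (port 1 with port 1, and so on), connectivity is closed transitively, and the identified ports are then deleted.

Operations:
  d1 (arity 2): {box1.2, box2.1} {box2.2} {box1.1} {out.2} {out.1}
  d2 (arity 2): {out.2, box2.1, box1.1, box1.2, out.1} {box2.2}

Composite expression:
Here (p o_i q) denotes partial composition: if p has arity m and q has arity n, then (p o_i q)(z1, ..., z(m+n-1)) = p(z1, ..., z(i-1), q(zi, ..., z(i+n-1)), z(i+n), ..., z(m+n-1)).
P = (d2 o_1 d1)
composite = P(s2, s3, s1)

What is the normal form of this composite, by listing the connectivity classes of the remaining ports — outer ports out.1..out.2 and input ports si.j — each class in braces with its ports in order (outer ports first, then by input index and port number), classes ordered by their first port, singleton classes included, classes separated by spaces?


{out.1, out.2, s1.1} {s1.2} {s2.1} {s2.2, s3.1} {s3.2}
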